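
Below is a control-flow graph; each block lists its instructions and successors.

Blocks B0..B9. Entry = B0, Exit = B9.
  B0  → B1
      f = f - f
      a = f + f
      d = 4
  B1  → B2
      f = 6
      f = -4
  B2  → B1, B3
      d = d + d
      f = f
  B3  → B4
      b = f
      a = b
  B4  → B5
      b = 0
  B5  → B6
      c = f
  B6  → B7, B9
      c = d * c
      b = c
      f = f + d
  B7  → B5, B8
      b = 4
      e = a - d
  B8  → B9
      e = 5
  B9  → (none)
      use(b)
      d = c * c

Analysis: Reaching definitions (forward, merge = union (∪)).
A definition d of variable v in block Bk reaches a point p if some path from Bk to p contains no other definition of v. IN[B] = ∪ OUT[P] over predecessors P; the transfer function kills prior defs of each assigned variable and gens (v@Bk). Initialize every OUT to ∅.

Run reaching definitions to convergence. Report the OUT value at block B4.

Per-block solution:
  B0:   IN={}   OUT={a@B0, d@B0, f@B0}
  B1:   IN={a@B0, d@B0, d@B2, f@B0, f@B2}   OUT={a@B0, d@B0, d@B2, f@B1}
  B2:   IN={a@B0, d@B0, d@B2, f@B1}   OUT={a@B0, d@B2, f@B2}
  B3:   IN={a@B0, d@B2, f@B2}   OUT={a@B3, b@B3, d@B2, f@B2}
  B4:   IN={a@B3, b@B3, d@B2, f@B2}   OUT={a@B3, b@B4, d@B2, f@B2}
  B5:   IN={a@B3, b@B4, b@B7, c@B6, d@B2, e@B7, f@B2, f@B6}   OUT={a@B3, b@B4, b@B7, c@B5, d@B2, e@B7, f@B2, f@B6}
  B6:   IN={a@B3, b@B4, b@B7, c@B5, d@B2, e@B7, f@B2, f@B6}   OUT={a@B3, b@B6, c@B6, d@B2, e@B7, f@B6}
  B7:   IN={a@B3, b@B6, c@B6, d@B2, e@B7, f@B6}   OUT={a@B3, b@B7, c@B6, d@B2, e@B7, f@B6}
  B8:   IN={a@B3, b@B7, c@B6, d@B2, e@B7, f@B6}   OUT={a@B3, b@B7, c@B6, d@B2, e@B8, f@B6}
  B9:   IN={a@B3, b@B6, b@B7, c@B6, d@B2, e@B7, e@B8, f@B6}   OUT={a@B3, b@B6, b@B7, c@B6, d@B9, e@B7, e@B8, f@B6}

Merge at B4: IN[B4] = OUT[B3] = {a@B3, b@B3, d@B2, f@B2}
Applying B4's transfer function to that IN value gives OUT[B4] (row B4 above).

Answer: {a@B3, b@B4, d@B2, f@B2}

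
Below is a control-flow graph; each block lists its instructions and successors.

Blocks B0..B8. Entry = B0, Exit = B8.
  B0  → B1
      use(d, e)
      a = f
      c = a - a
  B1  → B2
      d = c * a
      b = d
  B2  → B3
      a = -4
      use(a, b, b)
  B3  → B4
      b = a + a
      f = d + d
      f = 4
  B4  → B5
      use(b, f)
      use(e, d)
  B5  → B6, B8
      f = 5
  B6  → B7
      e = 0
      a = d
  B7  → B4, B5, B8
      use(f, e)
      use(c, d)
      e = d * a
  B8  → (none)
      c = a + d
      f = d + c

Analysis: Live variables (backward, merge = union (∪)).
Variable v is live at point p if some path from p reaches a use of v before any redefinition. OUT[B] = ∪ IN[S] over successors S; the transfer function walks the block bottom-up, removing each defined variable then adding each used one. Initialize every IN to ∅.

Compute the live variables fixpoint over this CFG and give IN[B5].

Answer: {a, b, c, d}

Trace:
Per-block solution:
  B0:  IN={d, e, f}  OUT={a, c, e}
  B1:  IN={a, c, e}  OUT={b, c, d, e}
  B2:  IN={b, c, d, e}  OUT={a, c, d, e}
  B3:  IN={a, c, d, e}  OUT={a, b, c, d, e, f}
  B4:  IN={a, b, c, d, e, f}  OUT={a, b, c, d}
  B5:  IN={a, b, c, d}  OUT={a, b, c, d, f}
  B6:  IN={b, c, d, f}  OUT={a, b, c, d, e, f}
  B7:  IN={a, b, c, d, e, f}  OUT={a, b, c, d, e, f}
  B8:  IN={a, d}  OUT={}

Merge at B5: OUT[B5] = IN[B6] ⊔ IN[B8] = {a, b, c, d, f}
Applying B5's transfer function to that OUT value gives IN[B5] (row B5 above).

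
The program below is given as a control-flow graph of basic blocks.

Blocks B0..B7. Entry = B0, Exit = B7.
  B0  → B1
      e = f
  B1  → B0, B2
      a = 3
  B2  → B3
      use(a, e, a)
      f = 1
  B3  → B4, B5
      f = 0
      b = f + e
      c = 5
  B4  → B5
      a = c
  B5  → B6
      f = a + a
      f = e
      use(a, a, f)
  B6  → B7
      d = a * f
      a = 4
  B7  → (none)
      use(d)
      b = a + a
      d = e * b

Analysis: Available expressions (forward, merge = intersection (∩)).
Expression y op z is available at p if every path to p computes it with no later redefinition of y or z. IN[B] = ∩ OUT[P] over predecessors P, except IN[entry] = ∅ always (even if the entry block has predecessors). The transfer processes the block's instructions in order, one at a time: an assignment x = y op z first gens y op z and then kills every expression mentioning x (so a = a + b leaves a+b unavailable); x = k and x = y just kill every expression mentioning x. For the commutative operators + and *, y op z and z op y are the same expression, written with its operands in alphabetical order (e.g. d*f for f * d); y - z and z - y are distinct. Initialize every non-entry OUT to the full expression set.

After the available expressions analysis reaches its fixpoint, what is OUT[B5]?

Per-block solution:
  B0:  IN={}  OUT={}
  B1:  IN={}  OUT={}
  B2:  IN={}  OUT={}
  B3:  IN={}  OUT={e+f}
  B4:  IN={e+f}  OUT={e+f}
  B5:  IN={e+f}  OUT={a+a}
  B6:  IN={a+a}  OUT={}
  B7:  IN={}  OUT={a+a, b*e}

Merge at B5: IN[B5] = OUT[B3] ∩ OUT[B4] = {e+f}
Applying B5's transfer function to that IN value gives OUT[B5] (row B5 above).

Answer: {a+a}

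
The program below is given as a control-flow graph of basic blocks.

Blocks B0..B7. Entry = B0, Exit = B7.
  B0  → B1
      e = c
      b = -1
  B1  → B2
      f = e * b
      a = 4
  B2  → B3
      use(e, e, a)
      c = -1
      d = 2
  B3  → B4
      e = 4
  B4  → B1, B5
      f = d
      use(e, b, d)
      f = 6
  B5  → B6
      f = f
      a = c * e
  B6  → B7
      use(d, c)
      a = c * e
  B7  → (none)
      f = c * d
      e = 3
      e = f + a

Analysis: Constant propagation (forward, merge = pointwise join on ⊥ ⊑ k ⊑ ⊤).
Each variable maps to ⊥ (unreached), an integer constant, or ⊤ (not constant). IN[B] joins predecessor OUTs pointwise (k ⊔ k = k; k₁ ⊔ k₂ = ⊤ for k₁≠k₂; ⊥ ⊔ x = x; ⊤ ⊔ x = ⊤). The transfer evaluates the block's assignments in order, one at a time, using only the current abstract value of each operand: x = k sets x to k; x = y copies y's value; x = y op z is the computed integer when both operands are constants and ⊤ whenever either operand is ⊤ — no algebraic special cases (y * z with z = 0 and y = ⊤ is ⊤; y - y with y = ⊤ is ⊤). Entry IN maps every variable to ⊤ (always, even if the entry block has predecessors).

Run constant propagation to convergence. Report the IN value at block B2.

Answer: {a: 4, b: -1, c: ⊤, d: ⊤, e: ⊤, f: ⊤}

Working:
Per-block solution:
  B0: | IN=(all ⊤) | OUT={b:-1; rest ⊤}
  B1: | IN={b:-1; rest ⊤} | OUT={a:4, b:-1; rest ⊤}
  B2: | IN={a:4, b:-1; rest ⊤} | OUT={a:4, b:-1, c:-1, d:2; rest ⊤}
  B3: | IN={a:4, b:-1, c:-1, d:2; rest ⊤} | OUT={a:4, b:-1, c:-1, d:2, e:4; rest ⊤}
  B4: | IN={a:4, b:-1, c:-1, d:2, e:4; rest ⊤} | OUT={a:4, b:-1, c:-1, d:2, e:4, f:6; rest ⊤}
  B5: | IN={a:4, b:-1, c:-1, d:2, e:4, f:6; rest ⊤} | OUT={a:-4, b:-1, c:-1, d:2, e:4, f:6; rest ⊤}
  B6: | IN={a:-4, b:-1, c:-1, d:2, e:4, f:6; rest ⊤} | OUT={a:-4, b:-1, c:-1, d:2, e:4, f:6; rest ⊤}
  B7: | IN={a:-4, b:-1, c:-1, d:2, e:4, f:6; rest ⊤} | OUT={a:-4, b:-1, c:-1, d:2, e:-6, f:-2; rest ⊤}

Merge at B2: IN[B2] = OUT[B1] = {a: 4, b: -1, c: ⊤, d: ⊤, e: ⊤, f: ⊤}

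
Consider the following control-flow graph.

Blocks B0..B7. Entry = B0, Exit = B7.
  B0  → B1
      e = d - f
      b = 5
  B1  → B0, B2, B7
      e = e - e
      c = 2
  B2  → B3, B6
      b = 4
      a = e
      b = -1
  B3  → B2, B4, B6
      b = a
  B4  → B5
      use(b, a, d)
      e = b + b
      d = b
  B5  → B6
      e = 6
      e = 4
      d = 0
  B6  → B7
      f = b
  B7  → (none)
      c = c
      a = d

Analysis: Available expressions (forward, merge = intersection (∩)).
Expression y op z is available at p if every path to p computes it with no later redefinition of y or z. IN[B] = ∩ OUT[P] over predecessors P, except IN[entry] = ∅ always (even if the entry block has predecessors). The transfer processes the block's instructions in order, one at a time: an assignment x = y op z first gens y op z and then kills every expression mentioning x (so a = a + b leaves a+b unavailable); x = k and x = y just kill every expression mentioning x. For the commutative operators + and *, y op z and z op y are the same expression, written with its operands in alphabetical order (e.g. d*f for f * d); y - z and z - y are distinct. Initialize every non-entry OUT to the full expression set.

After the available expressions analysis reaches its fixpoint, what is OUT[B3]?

Converged values:
  B0:   IN={}   OUT={d-f}
  B1:   IN={d-f}   OUT={d-f}
  B2:   IN={d-f}   OUT={d-f}
  B3:   IN={d-f}   OUT={d-f}
  B4:   IN={d-f}   OUT={b+b}
  B5:   IN={b+b}   OUT={b+b}
  B6:   IN={}   OUT={}
  B7:   IN={}   OUT={}

Merge at B3: IN[B3] = OUT[B2] = {d-f}
Applying B3's transfer function to that IN value gives OUT[B3] (row B3 above).

Answer: {d-f}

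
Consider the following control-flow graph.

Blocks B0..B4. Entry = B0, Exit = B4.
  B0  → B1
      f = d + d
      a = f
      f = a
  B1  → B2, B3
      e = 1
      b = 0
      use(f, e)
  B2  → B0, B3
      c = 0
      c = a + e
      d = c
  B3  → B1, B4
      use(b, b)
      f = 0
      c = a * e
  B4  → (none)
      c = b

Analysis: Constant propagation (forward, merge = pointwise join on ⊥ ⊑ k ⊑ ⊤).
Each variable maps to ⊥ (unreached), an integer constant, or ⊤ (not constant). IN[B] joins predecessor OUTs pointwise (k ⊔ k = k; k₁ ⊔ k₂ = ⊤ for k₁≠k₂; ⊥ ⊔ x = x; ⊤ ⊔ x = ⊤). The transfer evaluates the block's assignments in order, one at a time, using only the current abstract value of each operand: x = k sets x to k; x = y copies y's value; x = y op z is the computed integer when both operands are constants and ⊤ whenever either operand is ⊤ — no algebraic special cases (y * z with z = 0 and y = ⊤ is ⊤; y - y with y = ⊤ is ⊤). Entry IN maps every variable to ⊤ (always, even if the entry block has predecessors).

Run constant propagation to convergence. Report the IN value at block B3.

Per-block solution:
  B0:  IN=(all ⊤)  OUT=(all ⊤)
  B1:  IN=(all ⊤)  OUT={b:0, e:1; rest ⊤}
  B2:  IN={b:0, e:1; rest ⊤}  OUT={b:0, e:1; rest ⊤}
  B3:  IN={b:0, e:1; rest ⊤}  OUT={b:0, e:1, f:0; rest ⊤}
  B4:  IN={b:0, e:1, f:0; rest ⊤}  OUT={b:0, c:0, e:1, f:0; rest ⊤}

Merge at B3: IN[B3] = OUT[B1] ⊔ OUT[B2] = {a: ⊤, b: 0, c: ⊤, d: ⊤, e: 1, f: ⊤}

Answer: {a: ⊤, b: 0, c: ⊤, d: ⊤, e: 1, f: ⊤}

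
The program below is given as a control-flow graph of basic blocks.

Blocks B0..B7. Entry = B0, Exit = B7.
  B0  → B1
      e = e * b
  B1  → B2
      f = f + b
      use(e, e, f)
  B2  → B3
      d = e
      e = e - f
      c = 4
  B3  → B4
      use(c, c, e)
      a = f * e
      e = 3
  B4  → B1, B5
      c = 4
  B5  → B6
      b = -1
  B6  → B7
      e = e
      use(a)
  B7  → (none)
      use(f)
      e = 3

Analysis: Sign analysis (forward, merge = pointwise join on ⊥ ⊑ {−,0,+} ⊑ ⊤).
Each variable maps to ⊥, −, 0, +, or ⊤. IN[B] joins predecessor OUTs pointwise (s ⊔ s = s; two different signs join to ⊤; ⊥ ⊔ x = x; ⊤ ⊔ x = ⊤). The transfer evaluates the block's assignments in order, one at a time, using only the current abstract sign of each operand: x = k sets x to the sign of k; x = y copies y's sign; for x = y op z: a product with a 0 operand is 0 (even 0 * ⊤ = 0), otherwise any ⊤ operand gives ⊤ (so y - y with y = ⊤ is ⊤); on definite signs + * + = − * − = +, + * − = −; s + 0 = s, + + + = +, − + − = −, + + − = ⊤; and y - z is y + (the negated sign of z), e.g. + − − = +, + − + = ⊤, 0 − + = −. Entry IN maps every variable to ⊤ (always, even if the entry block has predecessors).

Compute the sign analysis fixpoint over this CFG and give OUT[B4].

Answer: {a: ⊤, b: ⊤, c: +, d: ⊤, e: +, f: ⊤}

Working:
Fixpoint table:
  B0: | IN=(all ⊤) | OUT=(all ⊤)
  B1: | IN=(all ⊤) | OUT=(all ⊤)
  B2: | IN=(all ⊤) | OUT={c:+; rest ⊤}
  B3: | IN={c:+; rest ⊤} | OUT={c:+, e:+; rest ⊤}
  B4: | IN={c:+, e:+; rest ⊤} | OUT={c:+, e:+; rest ⊤}
  B5: | IN={c:+, e:+; rest ⊤} | OUT={b:-, c:+, e:+; rest ⊤}
  B6: | IN={b:-, c:+, e:+; rest ⊤} | OUT={b:-, c:+, e:+; rest ⊤}
  B7: | IN={b:-, c:+, e:+; rest ⊤} | OUT={b:-, c:+, e:+; rest ⊤}

Merge at B4: IN[B4] = OUT[B3] = {a: ⊤, b: ⊤, c: +, d: ⊤, e: +, f: ⊤}
Applying B4's transfer function to that IN value gives OUT[B4] (row B4 above).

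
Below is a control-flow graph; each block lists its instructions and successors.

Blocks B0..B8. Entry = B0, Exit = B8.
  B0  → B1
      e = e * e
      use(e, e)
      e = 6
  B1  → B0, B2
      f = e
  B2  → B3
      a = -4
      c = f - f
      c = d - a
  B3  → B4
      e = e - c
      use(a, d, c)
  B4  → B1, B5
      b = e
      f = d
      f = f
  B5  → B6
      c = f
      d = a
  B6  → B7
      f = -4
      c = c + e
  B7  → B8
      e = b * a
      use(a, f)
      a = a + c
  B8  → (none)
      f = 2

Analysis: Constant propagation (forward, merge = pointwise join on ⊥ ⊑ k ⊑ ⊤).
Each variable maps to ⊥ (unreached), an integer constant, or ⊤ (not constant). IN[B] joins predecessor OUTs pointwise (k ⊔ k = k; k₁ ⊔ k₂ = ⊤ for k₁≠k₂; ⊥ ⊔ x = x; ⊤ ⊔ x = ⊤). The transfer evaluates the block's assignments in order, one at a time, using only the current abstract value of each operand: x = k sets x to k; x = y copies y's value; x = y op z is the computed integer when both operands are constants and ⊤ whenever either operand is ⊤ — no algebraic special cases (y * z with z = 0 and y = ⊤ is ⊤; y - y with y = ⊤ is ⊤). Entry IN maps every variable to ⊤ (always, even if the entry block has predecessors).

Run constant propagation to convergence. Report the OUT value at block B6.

Converged values:
  B0:   IN=(all ⊤)   OUT={e:6; rest ⊤}
  B1:   IN=(all ⊤)   OUT=(all ⊤)
  B2:   IN=(all ⊤)   OUT={a:-4; rest ⊤}
  B3:   IN={a:-4; rest ⊤}   OUT={a:-4; rest ⊤}
  B4:   IN={a:-4; rest ⊤}   OUT={a:-4; rest ⊤}
  B5:   IN={a:-4; rest ⊤}   OUT={a:-4, d:-4; rest ⊤}
  B6:   IN={a:-4, d:-4; rest ⊤}   OUT={a:-4, d:-4, f:-4; rest ⊤}
  B7:   IN={a:-4, d:-4, f:-4; rest ⊤}   OUT={d:-4, f:-4; rest ⊤}
  B8:   IN={d:-4, f:-4; rest ⊤}   OUT={d:-4, f:2; rest ⊤}

Merge at B6: IN[B6] = OUT[B5] = {a: -4, b: ⊤, c: ⊤, d: -4, e: ⊤, f: ⊤}
Applying B6's transfer function to that IN value gives OUT[B6] (row B6 above).

Answer: {a: -4, b: ⊤, c: ⊤, d: -4, e: ⊤, f: -4}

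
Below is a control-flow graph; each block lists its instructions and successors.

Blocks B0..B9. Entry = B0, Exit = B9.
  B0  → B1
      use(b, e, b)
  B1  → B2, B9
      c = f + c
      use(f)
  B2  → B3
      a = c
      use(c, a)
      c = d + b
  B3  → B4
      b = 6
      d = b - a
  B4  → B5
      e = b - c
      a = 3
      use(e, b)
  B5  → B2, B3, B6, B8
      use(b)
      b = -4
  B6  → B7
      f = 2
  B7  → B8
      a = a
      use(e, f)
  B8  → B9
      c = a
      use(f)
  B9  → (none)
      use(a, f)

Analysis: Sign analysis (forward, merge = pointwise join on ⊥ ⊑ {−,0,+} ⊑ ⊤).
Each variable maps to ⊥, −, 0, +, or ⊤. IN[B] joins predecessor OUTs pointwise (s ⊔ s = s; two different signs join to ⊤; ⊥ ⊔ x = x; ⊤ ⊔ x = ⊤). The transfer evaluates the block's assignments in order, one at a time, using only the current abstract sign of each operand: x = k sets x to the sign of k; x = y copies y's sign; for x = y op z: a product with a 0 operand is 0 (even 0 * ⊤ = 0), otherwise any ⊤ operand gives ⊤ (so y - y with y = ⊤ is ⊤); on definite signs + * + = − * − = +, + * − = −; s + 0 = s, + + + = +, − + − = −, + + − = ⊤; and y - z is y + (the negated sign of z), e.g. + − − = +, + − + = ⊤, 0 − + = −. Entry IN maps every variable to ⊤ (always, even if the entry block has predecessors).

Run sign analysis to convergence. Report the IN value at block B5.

Answer: {a: +, b: +, c: ⊤, d: ⊤, e: ⊤, f: ⊤}

Working:
Fixpoint table:
  B0:  IN=(all ⊤)  OUT=(all ⊤)
  B1:  IN=(all ⊤)  OUT=(all ⊤)
  B2:  IN=(all ⊤)  OUT=(all ⊤)
  B3:  IN=(all ⊤)  OUT={b:+; rest ⊤}
  B4:  IN={b:+; rest ⊤}  OUT={a:+, b:+; rest ⊤}
  B5:  IN={a:+, b:+; rest ⊤}  OUT={a:+, b:-; rest ⊤}
  B6:  IN={a:+, b:-; rest ⊤}  OUT={a:+, b:-, f:+; rest ⊤}
  B7:  IN={a:+, b:-, f:+; rest ⊤}  OUT={a:+, b:-, f:+; rest ⊤}
  B8:  IN={a:+, b:-; rest ⊤}  OUT={a:+, b:-, c:+; rest ⊤}
  B9:  IN=(all ⊤)  OUT=(all ⊤)

Merge at B5: IN[B5] = OUT[B4] = {a: +, b: +, c: ⊤, d: ⊤, e: ⊤, f: ⊤}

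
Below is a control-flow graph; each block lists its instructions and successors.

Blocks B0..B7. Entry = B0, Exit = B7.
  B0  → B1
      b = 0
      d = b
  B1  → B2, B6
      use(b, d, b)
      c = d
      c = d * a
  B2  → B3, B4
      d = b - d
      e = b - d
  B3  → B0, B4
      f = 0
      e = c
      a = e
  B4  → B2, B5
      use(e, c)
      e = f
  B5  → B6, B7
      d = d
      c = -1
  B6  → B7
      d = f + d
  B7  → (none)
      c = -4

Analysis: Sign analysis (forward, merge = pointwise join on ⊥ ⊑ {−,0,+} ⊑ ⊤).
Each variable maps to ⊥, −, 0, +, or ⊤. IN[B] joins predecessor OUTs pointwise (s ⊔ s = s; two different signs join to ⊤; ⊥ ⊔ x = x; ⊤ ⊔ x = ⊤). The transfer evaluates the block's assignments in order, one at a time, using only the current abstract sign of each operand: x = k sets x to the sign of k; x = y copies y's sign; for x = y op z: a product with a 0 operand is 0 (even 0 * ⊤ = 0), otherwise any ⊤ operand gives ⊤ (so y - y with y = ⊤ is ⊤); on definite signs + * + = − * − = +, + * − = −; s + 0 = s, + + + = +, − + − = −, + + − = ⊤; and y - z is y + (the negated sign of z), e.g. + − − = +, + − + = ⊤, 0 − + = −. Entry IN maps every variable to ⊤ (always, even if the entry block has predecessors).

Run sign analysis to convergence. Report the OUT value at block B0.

Answer: {a: ⊤, b: 0, c: ⊤, d: 0, e: ⊤, f: ⊤}

Trace:
Converged values:
  B0: | IN=(all ⊤) | OUT={b:0, d:0; rest ⊤}
  B1: | IN={b:0, d:0; rest ⊤} | OUT={b:0, c:0, d:0; rest ⊤}
  B2: | IN={b:0, c:0, d:0; rest ⊤} | OUT={b:0, c:0, d:0, e:0; rest ⊤}
  B3: | IN={b:0, c:0, d:0, e:0; rest ⊤} | OUT={a:0, b:0, c:0, d:0, e:0, f:0; rest ⊤}
  B4: | IN={b:0, c:0, d:0, e:0; rest ⊤} | OUT={b:0, c:0, d:0; rest ⊤}
  B5: | IN={b:0, c:0, d:0; rest ⊤} | OUT={b:0, c:-, d:0; rest ⊤}
  B6: | IN={b:0, d:0; rest ⊤} | OUT={b:0; rest ⊤}
  B7: | IN={b:0; rest ⊤} | OUT={b:0, c:-; rest ⊤}

Merge at B0 (entry node, so the boundary value (all ⊤) is joined with the incoming edge(s)): IN[B0] = (all ⊤) ⊔ OUT[B3] = {a: ⊤, b: ⊤, c: ⊤, d: ⊤, e: ⊤, f: ⊤}
Applying B0's transfer function to that IN value gives OUT[B0] (row B0 above).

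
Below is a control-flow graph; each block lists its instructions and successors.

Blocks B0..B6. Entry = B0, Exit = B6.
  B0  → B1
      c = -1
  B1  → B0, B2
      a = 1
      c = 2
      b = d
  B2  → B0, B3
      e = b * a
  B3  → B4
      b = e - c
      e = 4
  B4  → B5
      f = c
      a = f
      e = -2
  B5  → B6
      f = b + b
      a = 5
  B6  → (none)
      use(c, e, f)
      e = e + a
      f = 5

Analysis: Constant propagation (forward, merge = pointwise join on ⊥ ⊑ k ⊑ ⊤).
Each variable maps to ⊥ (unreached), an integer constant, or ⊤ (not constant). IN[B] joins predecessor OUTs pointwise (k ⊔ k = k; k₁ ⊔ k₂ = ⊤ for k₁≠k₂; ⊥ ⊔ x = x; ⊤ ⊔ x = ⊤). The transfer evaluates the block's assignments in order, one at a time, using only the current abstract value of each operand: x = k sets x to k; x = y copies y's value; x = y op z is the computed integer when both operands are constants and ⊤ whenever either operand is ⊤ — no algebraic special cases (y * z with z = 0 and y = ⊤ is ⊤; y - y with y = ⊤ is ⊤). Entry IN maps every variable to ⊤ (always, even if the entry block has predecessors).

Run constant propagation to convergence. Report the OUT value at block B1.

Converged values:
  B0:   IN=(all ⊤)   OUT={c:-1; rest ⊤}
  B1:   IN={c:-1; rest ⊤}   OUT={a:1, c:2; rest ⊤}
  B2:   IN={a:1, c:2; rest ⊤}   OUT={a:1, c:2; rest ⊤}
  B3:   IN={a:1, c:2; rest ⊤}   OUT={a:1, c:2, e:4; rest ⊤}
  B4:   IN={a:1, c:2, e:4; rest ⊤}   OUT={a:2, c:2, e:-2, f:2; rest ⊤}
  B5:   IN={a:2, c:2, e:-2, f:2; rest ⊤}   OUT={a:5, c:2, e:-2; rest ⊤}
  B6:   IN={a:5, c:2, e:-2; rest ⊤}   OUT={a:5, c:2, e:3, f:5; rest ⊤}

Merge at B1: IN[B1] = OUT[B0] = {a: ⊤, b: ⊤, c: -1, d: ⊤, e: ⊤, f: ⊤}
Applying B1's transfer function to that IN value gives OUT[B1] (row B1 above).

Answer: {a: 1, b: ⊤, c: 2, d: ⊤, e: ⊤, f: ⊤}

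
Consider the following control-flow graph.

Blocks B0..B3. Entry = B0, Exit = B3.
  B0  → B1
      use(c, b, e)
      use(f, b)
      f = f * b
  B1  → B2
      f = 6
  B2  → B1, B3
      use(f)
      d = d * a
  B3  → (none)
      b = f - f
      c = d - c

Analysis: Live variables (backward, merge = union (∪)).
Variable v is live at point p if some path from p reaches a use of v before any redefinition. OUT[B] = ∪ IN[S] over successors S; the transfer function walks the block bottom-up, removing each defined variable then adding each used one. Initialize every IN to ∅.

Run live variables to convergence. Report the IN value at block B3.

Converged values:
  B0:  IN={a, b, c, d, e, f}  OUT={a, c, d}
  B1:  IN={a, c, d}  OUT={a, c, d, f}
  B2:  IN={a, c, d, f}  OUT={a, c, d, f}
  B3:  IN={c, d, f}  OUT={}

B3 is the boundary node: OUT[B3] = {}
Applying B3's transfer function to that OUT value gives IN[B3] (row B3 above).

Answer: {c, d, f}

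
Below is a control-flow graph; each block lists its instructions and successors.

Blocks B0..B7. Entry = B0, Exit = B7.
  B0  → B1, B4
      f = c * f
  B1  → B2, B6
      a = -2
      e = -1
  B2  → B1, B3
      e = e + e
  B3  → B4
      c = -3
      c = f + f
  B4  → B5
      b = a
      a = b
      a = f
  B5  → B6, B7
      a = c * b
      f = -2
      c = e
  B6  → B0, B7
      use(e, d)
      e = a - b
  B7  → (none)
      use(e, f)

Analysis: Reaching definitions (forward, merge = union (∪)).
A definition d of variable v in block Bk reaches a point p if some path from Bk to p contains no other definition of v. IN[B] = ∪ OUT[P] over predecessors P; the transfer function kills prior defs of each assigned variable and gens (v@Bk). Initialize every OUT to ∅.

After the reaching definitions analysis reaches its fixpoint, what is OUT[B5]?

Converged values:
  B0:   IN={a@B1, a@B5, b@B4, c@B5, e@B6, f@B0, f@B5}   OUT={a@B1, a@B5, b@B4, c@B5, e@B6, f@B0}
  B1:   IN={a@B1, a@B5, b@B4, c@B5, e@B2, e@B6, f@B0}   OUT={a@B1, b@B4, c@B5, e@B1, f@B0}
  B2:   IN={a@B1, b@B4, c@B5, e@B1, f@B0}   OUT={a@B1, b@B4, c@B5, e@B2, f@B0}
  B3:   IN={a@B1, b@B4, c@B5, e@B2, f@B0}   OUT={a@B1, b@B4, c@B3, e@B2, f@B0}
  B4:   IN={a@B1, a@B5, b@B4, c@B3, c@B5, e@B2, e@B6, f@B0}   OUT={a@B4, b@B4, c@B3, c@B5, e@B2, e@B6, f@B0}
  B5:   IN={a@B4, b@B4, c@B3, c@B5, e@B2, e@B6, f@B0}   OUT={a@B5, b@B4, c@B5, e@B2, e@B6, f@B5}
  B6:   IN={a@B1, a@B5, b@B4, c@B5, e@B1, e@B2, e@B6, f@B0, f@B5}   OUT={a@B1, a@B5, b@B4, c@B5, e@B6, f@B0, f@B5}
  B7:   IN={a@B1, a@B5, b@B4, c@B5, e@B2, e@B6, f@B0, f@B5}   OUT={a@B1, a@B5, b@B4, c@B5, e@B2, e@B6, f@B0, f@B5}

Merge at B5: IN[B5] = OUT[B4] = {a@B4, b@B4, c@B3, c@B5, e@B2, e@B6, f@B0}
Applying B5's transfer function to that IN value gives OUT[B5] (row B5 above).

Answer: {a@B5, b@B4, c@B5, e@B2, e@B6, f@B5}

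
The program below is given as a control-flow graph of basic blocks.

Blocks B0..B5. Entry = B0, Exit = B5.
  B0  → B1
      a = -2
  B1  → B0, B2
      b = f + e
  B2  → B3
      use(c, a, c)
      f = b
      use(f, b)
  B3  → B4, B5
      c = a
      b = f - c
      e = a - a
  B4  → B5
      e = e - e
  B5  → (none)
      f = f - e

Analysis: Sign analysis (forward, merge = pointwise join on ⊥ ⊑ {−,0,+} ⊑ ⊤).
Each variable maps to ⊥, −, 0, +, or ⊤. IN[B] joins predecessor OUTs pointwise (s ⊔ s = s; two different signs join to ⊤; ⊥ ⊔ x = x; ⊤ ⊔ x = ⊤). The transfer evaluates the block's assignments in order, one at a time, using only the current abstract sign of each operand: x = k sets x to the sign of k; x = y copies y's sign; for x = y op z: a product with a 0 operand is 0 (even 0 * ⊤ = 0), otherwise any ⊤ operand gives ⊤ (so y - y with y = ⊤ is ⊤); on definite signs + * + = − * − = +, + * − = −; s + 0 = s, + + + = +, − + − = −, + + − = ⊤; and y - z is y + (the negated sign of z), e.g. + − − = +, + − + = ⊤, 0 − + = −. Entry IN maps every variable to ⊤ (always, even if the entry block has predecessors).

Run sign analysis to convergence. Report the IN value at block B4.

Converged values:
  B0:  IN=(all ⊤)  OUT={a:-; rest ⊤}
  B1:  IN={a:-; rest ⊤}  OUT={a:-; rest ⊤}
  B2:  IN={a:-; rest ⊤}  OUT={a:-; rest ⊤}
  B3:  IN={a:-; rest ⊤}  OUT={a:-, c:-; rest ⊤}
  B4:  IN={a:-, c:-; rest ⊤}  OUT={a:-, c:-; rest ⊤}
  B5:  IN={a:-, c:-; rest ⊤}  OUT={a:-, c:-; rest ⊤}

Merge at B4: IN[B4] = OUT[B3] = {a: -, b: ⊤, c: -, d: ⊤, e: ⊤, f: ⊤}

Answer: {a: -, b: ⊤, c: -, d: ⊤, e: ⊤, f: ⊤}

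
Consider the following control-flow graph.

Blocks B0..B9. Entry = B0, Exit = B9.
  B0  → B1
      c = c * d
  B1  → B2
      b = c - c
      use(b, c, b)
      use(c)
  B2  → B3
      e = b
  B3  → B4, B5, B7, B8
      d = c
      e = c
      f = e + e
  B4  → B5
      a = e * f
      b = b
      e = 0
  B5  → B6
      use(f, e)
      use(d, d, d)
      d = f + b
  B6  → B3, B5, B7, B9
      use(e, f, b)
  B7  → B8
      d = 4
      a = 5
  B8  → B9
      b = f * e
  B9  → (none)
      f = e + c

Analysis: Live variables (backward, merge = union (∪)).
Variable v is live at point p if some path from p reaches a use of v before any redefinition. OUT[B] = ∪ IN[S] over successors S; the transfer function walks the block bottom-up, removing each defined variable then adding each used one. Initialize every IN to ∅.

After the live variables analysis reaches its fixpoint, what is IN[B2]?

Converged values:
  B0: | IN={c, d} | OUT={c}
  B1: | IN={c} | OUT={b, c}
  B2: | IN={b, c} | OUT={b, c}
  B3: | IN={b, c} | OUT={b, c, d, e, f}
  B4: | IN={b, c, d, e, f} | OUT={b, c, d, e, f}
  B5: | IN={b, c, d, e, f} | OUT={b, c, d, e, f}
  B6: | IN={b, c, d, e, f} | OUT={b, c, d, e, f}
  B7: | IN={c, e, f} | OUT={c, e, f}
  B8: | IN={c, e, f} | OUT={c, e}
  B9: | IN={c, e} | OUT={}

Merge at B2: OUT[B2] = IN[B3] = {b, c}
Applying B2's transfer function to that OUT value gives IN[B2] (row B2 above).

Answer: {b, c}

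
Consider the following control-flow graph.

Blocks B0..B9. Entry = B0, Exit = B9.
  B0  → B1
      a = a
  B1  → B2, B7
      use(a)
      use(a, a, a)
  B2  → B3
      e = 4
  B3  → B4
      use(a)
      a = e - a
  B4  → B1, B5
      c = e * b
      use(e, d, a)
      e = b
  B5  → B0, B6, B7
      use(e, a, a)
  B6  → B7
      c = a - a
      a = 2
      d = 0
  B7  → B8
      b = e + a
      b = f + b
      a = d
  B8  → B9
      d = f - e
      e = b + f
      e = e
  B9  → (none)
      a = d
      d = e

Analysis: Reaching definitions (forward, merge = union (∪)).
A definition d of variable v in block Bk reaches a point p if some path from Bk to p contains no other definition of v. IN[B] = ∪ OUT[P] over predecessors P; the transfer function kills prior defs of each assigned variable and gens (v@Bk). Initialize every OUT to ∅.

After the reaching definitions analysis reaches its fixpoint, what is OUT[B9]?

Answer: {a@B9, b@B7, c@B4, c@B6, d@B9, e@B8}

Derivation:
Converged values:
  B0:  IN={a@B3, c@B4, e@B4}  OUT={a@B0, c@B4, e@B4}
  B1:  IN={a@B0, a@B3, c@B4, e@B4}  OUT={a@B0, a@B3, c@B4, e@B4}
  B2:  IN={a@B0, a@B3, c@B4, e@B4}  OUT={a@B0, a@B3, c@B4, e@B2}
  B3:  IN={a@B0, a@B3, c@B4, e@B2}  OUT={a@B3, c@B4, e@B2}
  B4:  IN={a@B3, c@B4, e@B2}  OUT={a@B3, c@B4, e@B4}
  B5:  IN={a@B3, c@B4, e@B4}  OUT={a@B3, c@B4, e@B4}
  B6:  IN={a@B3, c@B4, e@B4}  OUT={a@B6, c@B6, d@B6, e@B4}
  B7:  IN={a@B0, a@B3, a@B6, c@B4, c@B6, d@B6, e@B4}  OUT={a@B7, b@B7, c@B4, c@B6, d@B6, e@B4}
  B8:  IN={a@B7, b@B7, c@B4, c@B6, d@B6, e@B4}  OUT={a@B7, b@B7, c@B4, c@B6, d@B8, e@B8}
  B9:  IN={a@B7, b@B7, c@B4, c@B6, d@B8, e@B8}  OUT={a@B9, b@B7, c@B4, c@B6, d@B9, e@B8}

Merge at B9: IN[B9] = OUT[B8] = {a@B7, b@B7, c@B4, c@B6, d@B8, e@B8}
Applying B9's transfer function to that IN value gives OUT[B9] (row B9 above).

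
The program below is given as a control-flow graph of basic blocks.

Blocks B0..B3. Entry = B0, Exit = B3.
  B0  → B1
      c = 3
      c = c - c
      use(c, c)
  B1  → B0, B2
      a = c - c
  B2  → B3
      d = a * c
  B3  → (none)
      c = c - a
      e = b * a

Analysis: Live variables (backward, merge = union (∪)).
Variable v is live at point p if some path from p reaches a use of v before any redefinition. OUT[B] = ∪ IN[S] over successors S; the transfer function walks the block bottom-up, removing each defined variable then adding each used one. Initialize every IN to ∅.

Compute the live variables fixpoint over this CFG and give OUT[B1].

Answer: {a, b, c}

Derivation:
Fixpoint table:
  B0:   IN={b}   OUT={b, c}
  B1:   IN={b, c}   OUT={a, b, c}
  B2:   IN={a, b, c}   OUT={a, b, c}
  B3:   IN={a, b, c}   OUT={}

Merge at B1: OUT[B1] = IN[B0] ⊔ IN[B2] = {a, b, c}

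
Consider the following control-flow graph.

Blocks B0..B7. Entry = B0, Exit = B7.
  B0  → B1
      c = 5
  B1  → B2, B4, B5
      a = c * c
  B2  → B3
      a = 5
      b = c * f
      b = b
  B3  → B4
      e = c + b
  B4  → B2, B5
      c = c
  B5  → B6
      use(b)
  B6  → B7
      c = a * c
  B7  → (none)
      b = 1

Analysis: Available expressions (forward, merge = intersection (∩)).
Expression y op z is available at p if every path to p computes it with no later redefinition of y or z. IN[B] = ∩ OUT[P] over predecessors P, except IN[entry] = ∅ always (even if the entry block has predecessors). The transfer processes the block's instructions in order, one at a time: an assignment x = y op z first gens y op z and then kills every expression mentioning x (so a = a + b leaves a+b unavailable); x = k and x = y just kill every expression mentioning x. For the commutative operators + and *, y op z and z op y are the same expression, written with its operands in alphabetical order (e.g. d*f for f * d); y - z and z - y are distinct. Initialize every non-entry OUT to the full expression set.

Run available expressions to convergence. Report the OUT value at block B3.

Converged values:
  B0: | IN={} | OUT={}
  B1: | IN={} | OUT={c*c}
  B2: | IN={} | OUT={c*f}
  B3: | IN={c*f} | OUT={b+c, c*f}
  B4: | IN={} | OUT={}
  B5: | IN={} | OUT={}
  B6: | IN={} | OUT={}
  B7: | IN={} | OUT={}

Merge at B3: IN[B3] = OUT[B2] = {c*f}
Applying B3's transfer function to that IN value gives OUT[B3] (row B3 above).

Answer: {b+c, c*f}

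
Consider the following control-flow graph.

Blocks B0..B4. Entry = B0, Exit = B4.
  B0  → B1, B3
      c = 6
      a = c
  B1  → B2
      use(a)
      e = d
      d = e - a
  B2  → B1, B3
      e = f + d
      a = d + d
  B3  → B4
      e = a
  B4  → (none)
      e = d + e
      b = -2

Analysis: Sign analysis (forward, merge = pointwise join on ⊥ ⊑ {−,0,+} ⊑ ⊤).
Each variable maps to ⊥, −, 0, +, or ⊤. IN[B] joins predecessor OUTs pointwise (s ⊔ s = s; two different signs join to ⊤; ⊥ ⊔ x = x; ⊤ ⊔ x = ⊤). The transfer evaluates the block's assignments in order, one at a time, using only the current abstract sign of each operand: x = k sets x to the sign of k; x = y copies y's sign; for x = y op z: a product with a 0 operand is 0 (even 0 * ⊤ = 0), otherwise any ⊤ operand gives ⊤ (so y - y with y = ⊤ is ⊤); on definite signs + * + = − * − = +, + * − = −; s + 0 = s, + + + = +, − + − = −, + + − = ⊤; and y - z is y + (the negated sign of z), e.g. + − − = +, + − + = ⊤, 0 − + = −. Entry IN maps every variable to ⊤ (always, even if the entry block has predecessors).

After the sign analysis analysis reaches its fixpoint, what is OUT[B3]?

Per-block solution:
  B0:  IN=(all ⊤)  OUT={a:+, c:+; rest ⊤}
  B1:  IN={c:+; rest ⊤}  OUT={c:+; rest ⊤}
  B2:  IN={c:+; rest ⊤}  OUT={c:+; rest ⊤}
  B3:  IN={c:+; rest ⊤}  OUT={c:+; rest ⊤}
  B4:  IN={c:+; rest ⊤}  OUT={b:-, c:+; rest ⊤}

Merge at B3: IN[B3] = OUT[B0] ⊔ OUT[B2] = {a: ⊤, b: ⊤, c: +, d: ⊤, e: ⊤, f: ⊤}
Applying B3's transfer function to that IN value gives OUT[B3] (row B3 above).

Answer: {a: ⊤, b: ⊤, c: +, d: ⊤, e: ⊤, f: ⊤}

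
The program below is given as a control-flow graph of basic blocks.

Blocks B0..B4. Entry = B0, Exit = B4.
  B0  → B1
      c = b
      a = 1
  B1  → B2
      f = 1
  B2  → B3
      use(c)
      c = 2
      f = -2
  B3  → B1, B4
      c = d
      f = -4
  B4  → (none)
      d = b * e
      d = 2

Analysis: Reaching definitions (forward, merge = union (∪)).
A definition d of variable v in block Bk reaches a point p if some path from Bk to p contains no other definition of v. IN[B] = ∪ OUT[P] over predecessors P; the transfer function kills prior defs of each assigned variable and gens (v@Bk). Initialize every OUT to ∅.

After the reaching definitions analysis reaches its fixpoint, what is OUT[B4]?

Answer: {a@B0, c@B3, d@B4, f@B3}

Trace:
Fixpoint table:
  B0:  IN={}  OUT={a@B0, c@B0}
  B1:  IN={a@B0, c@B0, c@B3, f@B3}  OUT={a@B0, c@B0, c@B3, f@B1}
  B2:  IN={a@B0, c@B0, c@B3, f@B1}  OUT={a@B0, c@B2, f@B2}
  B3:  IN={a@B0, c@B2, f@B2}  OUT={a@B0, c@B3, f@B3}
  B4:  IN={a@B0, c@B3, f@B3}  OUT={a@B0, c@B3, d@B4, f@B3}

Merge at B4: IN[B4] = OUT[B3] = {a@B0, c@B3, f@B3}
Applying B4's transfer function to that IN value gives OUT[B4] (row B4 above).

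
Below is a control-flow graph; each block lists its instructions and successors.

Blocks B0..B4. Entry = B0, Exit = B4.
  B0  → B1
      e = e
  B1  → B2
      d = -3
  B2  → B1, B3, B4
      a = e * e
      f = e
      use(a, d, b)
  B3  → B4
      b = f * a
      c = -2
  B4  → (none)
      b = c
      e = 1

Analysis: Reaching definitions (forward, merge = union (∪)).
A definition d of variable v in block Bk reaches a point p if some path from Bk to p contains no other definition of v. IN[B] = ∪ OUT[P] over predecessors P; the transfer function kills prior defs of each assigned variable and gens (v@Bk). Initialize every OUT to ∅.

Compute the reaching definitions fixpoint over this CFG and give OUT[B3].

Converged values:
  B0:  IN={}  OUT={e@B0}
  B1:  IN={a@B2, d@B1, e@B0, f@B2}  OUT={a@B2, d@B1, e@B0, f@B2}
  B2:  IN={a@B2, d@B1, e@B0, f@B2}  OUT={a@B2, d@B1, e@B0, f@B2}
  B3:  IN={a@B2, d@B1, e@B0, f@B2}  OUT={a@B2, b@B3, c@B3, d@B1, e@B0, f@B2}
  B4:  IN={a@B2, b@B3, c@B3, d@B1, e@B0, f@B2}  OUT={a@B2, b@B4, c@B3, d@B1, e@B4, f@B2}

Merge at B3: IN[B3] = OUT[B2] = {a@B2, d@B1, e@B0, f@B2}
Applying B3's transfer function to that IN value gives OUT[B3] (row B3 above).

Answer: {a@B2, b@B3, c@B3, d@B1, e@B0, f@B2}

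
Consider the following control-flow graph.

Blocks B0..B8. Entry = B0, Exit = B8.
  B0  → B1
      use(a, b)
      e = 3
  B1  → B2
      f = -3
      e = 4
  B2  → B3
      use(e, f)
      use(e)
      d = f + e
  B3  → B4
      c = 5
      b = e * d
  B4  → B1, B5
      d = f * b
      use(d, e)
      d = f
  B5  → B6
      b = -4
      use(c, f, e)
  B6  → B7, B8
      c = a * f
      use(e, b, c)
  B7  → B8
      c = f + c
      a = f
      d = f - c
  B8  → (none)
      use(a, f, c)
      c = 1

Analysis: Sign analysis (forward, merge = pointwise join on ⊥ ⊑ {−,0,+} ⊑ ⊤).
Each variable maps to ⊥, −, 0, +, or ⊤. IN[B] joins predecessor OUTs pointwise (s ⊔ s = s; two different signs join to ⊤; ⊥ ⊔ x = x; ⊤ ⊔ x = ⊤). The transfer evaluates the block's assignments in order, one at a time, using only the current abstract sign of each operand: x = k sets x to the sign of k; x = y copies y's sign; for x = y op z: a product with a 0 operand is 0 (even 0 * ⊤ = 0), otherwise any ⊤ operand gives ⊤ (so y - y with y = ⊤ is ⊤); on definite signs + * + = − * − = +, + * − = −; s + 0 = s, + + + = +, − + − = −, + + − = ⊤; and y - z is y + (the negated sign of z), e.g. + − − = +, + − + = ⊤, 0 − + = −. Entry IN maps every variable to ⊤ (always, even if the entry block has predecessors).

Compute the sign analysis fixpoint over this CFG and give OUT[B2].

Answer: {a: ⊤, b: ⊤, c: ⊤, d: ⊤, e: +, f: -}

Derivation:
Fixpoint table:
  B0: | IN=(all ⊤) | OUT={e:+; rest ⊤}
  B1: | IN={e:+; rest ⊤} | OUT={e:+, f:-; rest ⊤}
  B2: | IN={e:+, f:-; rest ⊤} | OUT={e:+, f:-; rest ⊤}
  B3: | IN={e:+, f:-; rest ⊤} | OUT={c:+, e:+, f:-; rest ⊤}
  B4: | IN={c:+, e:+, f:-; rest ⊤} | OUT={c:+, d:-, e:+, f:-; rest ⊤}
  B5: | IN={c:+, d:-, e:+, f:-; rest ⊤} | OUT={b:-, c:+, d:-, e:+, f:-; rest ⊤}
  B6: | IN={b:-, c:+, d:-, e:+, f:-; rest ⊤} | OUT={b:-, d:-, e:+, f:-; rest ⊤}
  B7: | IN={b:-, d:-, e:+, f:-; rest ⊤} | OUT={a:-, b:-, e:+, f:-; rest ⊤}
  B8: | IN={b:-, e:+, f:-; rest ⊤} | OUT={b:-, c:+, e:+, f:-; rest ⊤}

Merge at B2: IN[B2] = OUT[B1] = {a: ⊤, b: ⊤, c: ⊤, d: ⊤, e: +, f: -}
Applying B2's transfer function to that IN value gives OUT[B2] (row B2 above).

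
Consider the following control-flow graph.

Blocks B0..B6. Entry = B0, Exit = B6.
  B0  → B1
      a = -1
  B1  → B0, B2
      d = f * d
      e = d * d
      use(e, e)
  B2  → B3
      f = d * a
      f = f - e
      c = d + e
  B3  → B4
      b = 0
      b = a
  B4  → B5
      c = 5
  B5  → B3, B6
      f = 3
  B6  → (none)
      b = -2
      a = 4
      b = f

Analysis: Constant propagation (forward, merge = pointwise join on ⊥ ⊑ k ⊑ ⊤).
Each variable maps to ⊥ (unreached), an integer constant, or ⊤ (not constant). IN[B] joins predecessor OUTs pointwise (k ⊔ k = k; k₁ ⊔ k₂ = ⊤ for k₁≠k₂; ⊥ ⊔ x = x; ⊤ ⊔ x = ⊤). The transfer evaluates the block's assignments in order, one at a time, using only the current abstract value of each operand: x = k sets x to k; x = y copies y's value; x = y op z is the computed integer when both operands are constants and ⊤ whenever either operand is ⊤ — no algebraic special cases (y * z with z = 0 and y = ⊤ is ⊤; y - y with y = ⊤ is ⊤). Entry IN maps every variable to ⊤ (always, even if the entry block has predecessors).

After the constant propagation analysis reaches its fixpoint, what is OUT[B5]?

Answer: {a: -1, b: -1, c: 5, d: ⊤, e: ⊤, f: 3}

Trace:
Fixpoint table:
  B0:  IN=(all ⊤)  OUT={a:-1; rest ⊤}
  B1:  IN={a:-1; rest ⊤}  OUT={a:-1; rest ⊤}
  B2:  IN={a:-1; rest ⊤}  OUT={a:-1; rest ⊤}
  B3:  IN={a:-1; rest ⊤}  OUT={a:-1, b:-1; rest ⊤}
  B4:  IN={a:-1, b:-1; rest ⊤}  OUT={a:-1, b:-1, c:5; rest ⊤}
  B5:  IN={a:-1, b:-1, c:5; rest ⊤}  OUT={a:-1, b:-1, c:5, f:3; rest ⊤}
  B6:  IN={a:-1, b:-1, c:5, f:3; rest ⊤}  OUT={a:4, b:3, c:5, f:3; rest ⊤}

Merge at B5: IN[B5] = OUT[B4] = {a: -1, b: -1, c: 5, d: ⊤, e: ⊤, f: ⊤}
Applying B5's transfer function to that IN value gives OUT[B5] (row B5 above).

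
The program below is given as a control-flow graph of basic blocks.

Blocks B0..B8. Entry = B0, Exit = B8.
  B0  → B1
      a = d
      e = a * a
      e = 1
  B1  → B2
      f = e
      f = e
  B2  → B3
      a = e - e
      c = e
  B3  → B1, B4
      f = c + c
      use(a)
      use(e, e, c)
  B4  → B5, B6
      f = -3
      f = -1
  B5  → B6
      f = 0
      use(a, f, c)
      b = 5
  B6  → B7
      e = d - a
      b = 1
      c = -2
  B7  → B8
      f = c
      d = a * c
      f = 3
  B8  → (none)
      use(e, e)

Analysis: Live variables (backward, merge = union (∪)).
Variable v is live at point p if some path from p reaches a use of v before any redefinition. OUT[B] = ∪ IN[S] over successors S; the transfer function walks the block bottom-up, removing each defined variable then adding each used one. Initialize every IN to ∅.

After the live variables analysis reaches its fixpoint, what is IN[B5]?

Per-block solution:
  B0:   IN={d}   OUT={d, e}
  B1:   IN={d, e}   OUT={d, e}
  B2:   IN={d, e}   OUT={a, c, d, e}
  B3:   IN={a, c, d, e}   OUT={a, c, d, e}
  B4:   IN={a, c, d}   OUT={a, c, d}
  B5:   IN={a, c, d}   OUT={a, d}
  B6:   IN={a, d}   OUT={a, c, e}
  B7:   IN={a, c, e}   OUT={e}
  B8:   IN={e}   OUT={}

Merge at B5: OUT[B5] = IN[B6] = {a, d}
Applying B5's transfer function to that OUT value gives IN[B5] (row B5 above).

Answer: {a, c, d}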